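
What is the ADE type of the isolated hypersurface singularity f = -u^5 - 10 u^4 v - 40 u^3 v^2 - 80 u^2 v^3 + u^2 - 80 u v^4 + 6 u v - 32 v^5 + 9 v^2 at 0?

A4

The Hessian of f at 0 has rank 1. Corank 1: A-series; mu = 4 gives A_4.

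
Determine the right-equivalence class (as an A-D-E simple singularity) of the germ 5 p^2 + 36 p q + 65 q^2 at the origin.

The Hessian of f at 0 has rank 2. Corank 0: nondegenerate Morse point, so A_1.

A1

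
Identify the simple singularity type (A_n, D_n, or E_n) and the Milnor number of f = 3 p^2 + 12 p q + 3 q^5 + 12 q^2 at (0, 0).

Type A4, Milnor number mu = 4.

The Hessian of f at 0 has rank 1. Corank 1: A-series; mu = 4 gives A_4.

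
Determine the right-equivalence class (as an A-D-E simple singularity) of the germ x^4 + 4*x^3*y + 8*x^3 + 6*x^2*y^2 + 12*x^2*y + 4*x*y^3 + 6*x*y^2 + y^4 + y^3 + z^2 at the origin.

E6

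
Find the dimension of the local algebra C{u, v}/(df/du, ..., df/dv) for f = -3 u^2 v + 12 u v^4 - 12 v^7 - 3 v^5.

6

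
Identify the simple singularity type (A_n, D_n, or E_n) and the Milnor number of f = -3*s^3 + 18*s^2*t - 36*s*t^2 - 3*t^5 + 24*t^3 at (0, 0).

Type E8, Milnor number mu = 8.

The Hessian of f at 0 has rank 0. Corank 2; j^3 = -3*(s - 2*t)^3 is a perfect cube, so E-series; the 5-jet and mu = 8 give E_8.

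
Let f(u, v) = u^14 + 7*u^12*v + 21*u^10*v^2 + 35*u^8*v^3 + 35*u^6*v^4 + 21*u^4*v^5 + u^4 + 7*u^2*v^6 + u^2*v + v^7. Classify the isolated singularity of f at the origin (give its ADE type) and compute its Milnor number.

Type D_8, Milnor number mu = 8.

The Hessian of f at 0 has rank 0. Corank 2; j^3 = u^2*v has shape L^2 M (L != M), so D-series; mu = 8 gives D_8.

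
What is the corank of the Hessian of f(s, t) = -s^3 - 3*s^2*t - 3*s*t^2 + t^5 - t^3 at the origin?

Hessian at 0 has rank 0.

2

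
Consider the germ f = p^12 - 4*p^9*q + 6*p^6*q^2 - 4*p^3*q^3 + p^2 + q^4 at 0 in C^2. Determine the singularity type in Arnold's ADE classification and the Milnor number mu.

Type A_3, Milnor number mu = 3.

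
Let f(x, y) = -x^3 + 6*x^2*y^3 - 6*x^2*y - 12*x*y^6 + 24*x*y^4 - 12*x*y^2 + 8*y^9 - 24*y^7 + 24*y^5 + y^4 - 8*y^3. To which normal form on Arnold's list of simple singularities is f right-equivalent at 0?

E6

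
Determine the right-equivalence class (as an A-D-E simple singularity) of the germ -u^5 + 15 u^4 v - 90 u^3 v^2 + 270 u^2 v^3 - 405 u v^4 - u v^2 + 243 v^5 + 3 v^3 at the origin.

D6

The Hessian of f at 0 is [[0, 0], [0, 0]] with rank 0, so corank 2. A Groebner basis of the Jacobian ideal J(f) in C{u,v} is {u^4 + v^2/5, v^3, u*v - 3*v^2}; counting standard monomials gives mu = 6. Corank 2; j^3 = -v^2*(u - 3*v) has shape L^2 M (L != M), so D-series; mu = 6 gives D_6.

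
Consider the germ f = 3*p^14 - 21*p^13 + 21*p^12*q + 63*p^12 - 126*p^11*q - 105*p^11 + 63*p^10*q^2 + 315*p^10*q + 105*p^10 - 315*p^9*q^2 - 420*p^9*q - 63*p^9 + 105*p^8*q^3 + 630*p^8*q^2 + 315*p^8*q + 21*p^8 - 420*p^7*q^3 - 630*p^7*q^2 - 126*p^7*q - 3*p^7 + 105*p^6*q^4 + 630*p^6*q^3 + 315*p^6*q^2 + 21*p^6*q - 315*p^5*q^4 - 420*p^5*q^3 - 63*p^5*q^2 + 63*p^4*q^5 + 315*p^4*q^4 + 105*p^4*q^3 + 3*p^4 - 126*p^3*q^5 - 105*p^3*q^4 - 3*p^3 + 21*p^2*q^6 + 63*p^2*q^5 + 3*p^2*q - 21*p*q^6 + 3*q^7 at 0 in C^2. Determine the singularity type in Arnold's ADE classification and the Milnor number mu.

Type D_8, Milnor number mu = 8.

The Hessian of f at 0 has rank 0. Corank 2; j^3 = -3*p^2*(p - q) has shape L^2 M (L != M), so D-series; mu = 8 gives D_8.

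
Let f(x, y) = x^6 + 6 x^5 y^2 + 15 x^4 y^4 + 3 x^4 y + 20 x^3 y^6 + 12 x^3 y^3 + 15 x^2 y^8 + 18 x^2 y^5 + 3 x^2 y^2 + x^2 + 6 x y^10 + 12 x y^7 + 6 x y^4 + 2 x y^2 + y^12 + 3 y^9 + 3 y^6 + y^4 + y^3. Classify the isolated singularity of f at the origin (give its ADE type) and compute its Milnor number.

The Hessian of f at 0 has rank 1. Corank 1: A-series; mu = 2 gives A_2.

Type A_2, Milnor number mu = 2.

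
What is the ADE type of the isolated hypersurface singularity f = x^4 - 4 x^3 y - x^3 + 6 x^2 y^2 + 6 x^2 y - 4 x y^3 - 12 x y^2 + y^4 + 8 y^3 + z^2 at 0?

The Hessian of f at 0 has rank 1. Corank 2; j^3 = -(x - 2*y)^3 is a perfect cube, so E-series; the 4-jet and mu = 6 give E_6.

E_6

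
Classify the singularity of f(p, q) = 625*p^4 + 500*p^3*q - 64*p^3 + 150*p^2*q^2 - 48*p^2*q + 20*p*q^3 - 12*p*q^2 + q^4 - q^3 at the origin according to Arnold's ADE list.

E_6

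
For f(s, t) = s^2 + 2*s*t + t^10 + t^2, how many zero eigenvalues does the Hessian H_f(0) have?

1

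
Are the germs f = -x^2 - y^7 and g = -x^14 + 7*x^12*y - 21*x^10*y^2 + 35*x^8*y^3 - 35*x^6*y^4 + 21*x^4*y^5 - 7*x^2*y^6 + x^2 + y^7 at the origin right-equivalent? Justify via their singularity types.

Yes.

The Hessian of f at 0 has rank 1. Corank 1: A-series; mu = 6 gives A_6. The Hessian of g at 0 has rank 1. Corank 1: A-series; mu = 6 gives A_6. Both have type A_6, hence right-equivalent.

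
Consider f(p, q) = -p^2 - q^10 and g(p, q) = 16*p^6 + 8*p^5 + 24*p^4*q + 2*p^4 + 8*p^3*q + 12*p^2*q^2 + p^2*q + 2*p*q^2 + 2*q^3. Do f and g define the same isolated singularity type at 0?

No.

The Hessian of f at 0 is [[-2, 0], [0, 0]] with rank 1, so corank 1. A Groebner basis of the Jacobian ideal J(f) in C{p,q} is {q^9, p}; counting standard monomials gives mu = 9. Corank 1: A-series; mu = 9 gives A_9. The Hessian of g at 0 is [[0, 0], [0, 0]] with rank 0, so corank 2. A Groebner basis of the Jacobian ideal J(g) in C{p,q} is {q^3, p^2 + 2*q^2, p*q + q^2}; counting standard monomials gives mu = 4. Corank 2; j^3 = q*(p^2 + 2*p*q + 2*q^2) splits into three distinct lines over C (the quadratic factor has nonzero discriminant), so D_4. f is A_9 but g is D_4, hence not right-equivalent.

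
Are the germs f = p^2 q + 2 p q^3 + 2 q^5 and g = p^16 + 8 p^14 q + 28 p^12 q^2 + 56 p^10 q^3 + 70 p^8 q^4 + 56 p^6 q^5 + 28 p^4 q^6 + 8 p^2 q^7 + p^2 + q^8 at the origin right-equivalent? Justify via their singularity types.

No.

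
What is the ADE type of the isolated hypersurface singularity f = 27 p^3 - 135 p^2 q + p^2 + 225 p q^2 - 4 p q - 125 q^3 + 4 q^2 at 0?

A_2

The Hessian of f at 0 has rank 1. Corank 1: A-series; mu = 2 gives A_2.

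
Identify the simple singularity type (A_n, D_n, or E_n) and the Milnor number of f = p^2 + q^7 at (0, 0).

Type A_6, Milnor number mu = 6.

The Hessian of f at 0 is [[2, 0], [0, 0]] with rank 1, so corank 1. A Groebner basis of the Jacobian ideal J(f) in C{p,q} is {q^6, p}; counting standard monomials gives mu = 6. Corank 1: A-series; mu = 6 gives A_6.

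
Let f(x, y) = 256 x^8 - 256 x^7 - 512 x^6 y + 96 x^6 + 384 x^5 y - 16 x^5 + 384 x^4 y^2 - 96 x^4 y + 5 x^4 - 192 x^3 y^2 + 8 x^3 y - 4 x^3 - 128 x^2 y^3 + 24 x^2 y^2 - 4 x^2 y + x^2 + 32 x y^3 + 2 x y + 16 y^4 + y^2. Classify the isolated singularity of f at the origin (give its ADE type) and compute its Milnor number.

Type A3, Milnor number mu = 3.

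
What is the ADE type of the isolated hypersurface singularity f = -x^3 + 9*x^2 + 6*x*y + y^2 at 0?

A2

The Hessian of f at 0 is [[18, 6], [6, 2]] with rank 1, so corank 1. A Groebner basis of the Jacobian ideal J(f) in C{x,y} is {y^2, x + y/3}; counting standard monomials gives mu = 2. Corank 1: A-series; mu = 2 gives A_2.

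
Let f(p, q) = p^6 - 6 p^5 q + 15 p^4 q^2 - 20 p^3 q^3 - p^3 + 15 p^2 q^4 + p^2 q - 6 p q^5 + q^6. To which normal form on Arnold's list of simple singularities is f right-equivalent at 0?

The Hessian of f at 0 is [[0, 0], [0, 0]] with rank 0, so corank 2. A Groebner basis of the Jacobian ideal J(f) in C{p,q} is {p*q/6 + q^5, p*q^2, p^2 - p*q}; counting standard monomials gives mu = 7. Corank 2; j^3 = -p^2*(p - q) has shape L^2 M (L != M), so D-series; mu = 7 gives D_7.

D_{7}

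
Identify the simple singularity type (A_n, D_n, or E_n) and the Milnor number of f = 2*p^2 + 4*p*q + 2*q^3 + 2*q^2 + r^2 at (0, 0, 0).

Type A_2, Milnor number mu = 2.

The Hessian of f at 0 has rank 2. Corank 1: A-series; mu = 2 gives A_2.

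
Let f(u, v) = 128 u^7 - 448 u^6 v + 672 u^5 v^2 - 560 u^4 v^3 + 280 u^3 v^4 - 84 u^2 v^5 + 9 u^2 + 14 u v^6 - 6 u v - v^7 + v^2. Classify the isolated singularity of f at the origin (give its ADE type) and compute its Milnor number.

Type A6, Milnor number mu = 6.

The Hessian of f at 0 is [[18, -6], [-6, 2]] with rank 1, so corank 1. A Groebner basis of the Jacobian ideal J(f) in C{u,v} is {v^6, u - v/3}; counting standard monomials gives mu = 6. Corank 1: A-series; mu = 6 gives A_6.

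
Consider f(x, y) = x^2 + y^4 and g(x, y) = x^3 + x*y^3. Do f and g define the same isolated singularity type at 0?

No.

The Hessian of f at 0 has rank 1. Corank 1: A-series; mu = 3 gives A_3. The Hessian of g at 0 has rank 0. Corank 2; j^3 = x^3 is a perfect cube, so E-series; the 4-jet and mu = 7 give E_7. f is A_3 but g is E_7, hence not right-equivalent.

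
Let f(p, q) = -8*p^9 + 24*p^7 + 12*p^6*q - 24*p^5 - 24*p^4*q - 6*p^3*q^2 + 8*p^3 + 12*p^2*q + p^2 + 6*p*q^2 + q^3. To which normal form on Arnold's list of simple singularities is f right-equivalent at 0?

A2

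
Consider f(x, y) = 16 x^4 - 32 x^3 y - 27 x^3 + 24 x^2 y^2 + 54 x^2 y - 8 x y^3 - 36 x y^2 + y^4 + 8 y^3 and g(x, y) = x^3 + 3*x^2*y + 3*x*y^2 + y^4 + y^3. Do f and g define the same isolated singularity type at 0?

The Hessian of f at 0 has rank 0. Corank 2; j^3 = -(3*x - 2*y)^3 is a perfect cube, so E-series; the 4-jet and mu = 6 give E_6. The Hessian of g at 0 has rank 0. Corank 2; j^3 = (x + y)^3 is a perfect cube, so E-series; the 4-jet and mu = 6 give E_6. Both have type E_6, hence right-equivalent.

Yes.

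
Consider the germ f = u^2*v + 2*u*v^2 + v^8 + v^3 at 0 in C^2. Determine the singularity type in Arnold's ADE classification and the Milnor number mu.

The Hessian of f at 0 has rank 0. Corank 2; j^3 = v*(u + v)^2 has shape L^2 M (L != M), so D-series; mu = 9 gives D_9.

Type D_{9}, Milnor number mu = 9.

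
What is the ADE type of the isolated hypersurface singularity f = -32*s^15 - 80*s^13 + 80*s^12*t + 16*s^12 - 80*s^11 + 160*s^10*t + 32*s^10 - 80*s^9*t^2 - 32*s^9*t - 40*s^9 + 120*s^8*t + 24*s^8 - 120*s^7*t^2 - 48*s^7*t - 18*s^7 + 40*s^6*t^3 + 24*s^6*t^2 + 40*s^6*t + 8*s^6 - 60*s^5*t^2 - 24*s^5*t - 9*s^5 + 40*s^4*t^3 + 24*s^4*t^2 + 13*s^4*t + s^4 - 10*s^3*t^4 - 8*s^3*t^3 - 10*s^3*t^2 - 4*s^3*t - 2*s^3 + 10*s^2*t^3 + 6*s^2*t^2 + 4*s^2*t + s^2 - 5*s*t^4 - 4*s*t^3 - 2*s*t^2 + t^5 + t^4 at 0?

The Hessian of f at 0 is [[2, 0], [0, 0]] with rank 1, so corank 1. A Groebner basis of the Jacobian ideal J(f) in C{s,t} is {s/2 + t^3 - t^2/2, s^2, s*t + s/2 - t^2/2}; counting standard monomials gives mu = 4. Corank 1: A-series; mu = 4 gives A_4.

A4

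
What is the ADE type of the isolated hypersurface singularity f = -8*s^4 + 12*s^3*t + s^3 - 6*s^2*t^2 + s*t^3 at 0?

E_{7}

The Hessian of f at 0 has rank 0. Corank 2; j^3 = s^3 is a perfect cube, so E-series; the 4-jet and mu = 7 give E_7.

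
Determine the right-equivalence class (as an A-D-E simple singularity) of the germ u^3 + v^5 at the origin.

The Hessian of f at 0 is [[0, 0], [0, 0]] with rank 0, so corank 2. A Groebner basis of the Jacobian ideal J(f) in C{u,v} is {v^4, u^2}; counting standard monomials gives mu = 8. Corank 2; j^3 = u^3 is a perfect cube, so E-series; the 5-jet and mu = 8 give E_8.

E8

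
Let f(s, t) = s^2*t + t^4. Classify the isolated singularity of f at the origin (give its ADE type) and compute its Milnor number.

Type D_5, Milnor number mu = 5.

The Hessian of f at 0 is [[0, 0], [0, 0]] with rank 0, so corank 2. A Groebner basis of the Jacobian ideal J(f) in C{s,t} is {s^3, s^2/4 + t^3, s*t}; counting standard monomials gives mu = 5. Corank 2; j^3 = s^2*t has shape L^2 M (L != M), so D-series; mu = 5 gives D_5.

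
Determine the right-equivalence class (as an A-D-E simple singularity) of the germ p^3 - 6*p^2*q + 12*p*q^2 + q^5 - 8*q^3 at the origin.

E_8

The Hessian of f at 0 has rank 0. Corank 2; j^3 = (p - 2*q)^3 is a perfect cube, so E-series; the 5-jet and mu = 8 give E_8.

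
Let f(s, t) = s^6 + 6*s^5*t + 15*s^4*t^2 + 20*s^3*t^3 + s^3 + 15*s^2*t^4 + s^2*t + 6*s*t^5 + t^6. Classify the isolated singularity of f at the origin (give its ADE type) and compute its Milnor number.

The Hessian of f at 0 has rank 0. Corank 2; j^3 = s^2*(s + t) has shape L^2 M (L != M), so D-series; mu = 7 gives D_7.

Type D_{7}, Milnor number mu = 7.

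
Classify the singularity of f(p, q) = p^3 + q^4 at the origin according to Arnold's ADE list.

E_{6}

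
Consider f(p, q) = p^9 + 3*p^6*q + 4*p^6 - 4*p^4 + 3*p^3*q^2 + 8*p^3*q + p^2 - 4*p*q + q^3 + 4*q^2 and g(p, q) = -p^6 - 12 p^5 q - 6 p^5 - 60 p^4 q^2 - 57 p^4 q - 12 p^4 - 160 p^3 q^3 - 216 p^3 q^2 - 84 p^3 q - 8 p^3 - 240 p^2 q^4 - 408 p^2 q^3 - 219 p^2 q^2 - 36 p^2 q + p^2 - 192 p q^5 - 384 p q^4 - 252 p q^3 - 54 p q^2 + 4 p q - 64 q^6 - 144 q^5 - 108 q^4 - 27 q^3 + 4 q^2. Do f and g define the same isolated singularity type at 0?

Yes.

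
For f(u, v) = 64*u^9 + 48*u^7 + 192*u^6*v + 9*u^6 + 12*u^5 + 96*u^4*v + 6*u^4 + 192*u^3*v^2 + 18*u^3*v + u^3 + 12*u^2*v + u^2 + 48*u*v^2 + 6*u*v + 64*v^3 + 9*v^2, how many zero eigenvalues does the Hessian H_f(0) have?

1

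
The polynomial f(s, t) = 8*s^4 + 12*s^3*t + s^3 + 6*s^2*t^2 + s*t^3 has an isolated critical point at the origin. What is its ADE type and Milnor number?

Type E7, Milnor number mu = 7.

The Hessian of f at 0 is [[0, 0], [0, 0]] with rank 0, so corank 2. A Groebner basis of the Jacobian ideal J(f) in C{s,t} is {3*s^2/4 + t^4 + t^3/4, s^3, s^2*t - s^2/4 - t^3/12, s^2 + s*t^2 + t^3/3}; counting standard monomials gives mu = 7. Corank 2; j^3 = s^3 is a perfect cube, so E-series; the 4-jet and mu = 7 give E_7.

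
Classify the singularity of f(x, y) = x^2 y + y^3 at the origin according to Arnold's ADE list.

D_4

The Hessian of f at 0 has rank 0. Corank 2; j^3 = y*(x^2 + y^2) splits into three distinct lines over C (the quadratic factor has nonzero discriminant), so D_4.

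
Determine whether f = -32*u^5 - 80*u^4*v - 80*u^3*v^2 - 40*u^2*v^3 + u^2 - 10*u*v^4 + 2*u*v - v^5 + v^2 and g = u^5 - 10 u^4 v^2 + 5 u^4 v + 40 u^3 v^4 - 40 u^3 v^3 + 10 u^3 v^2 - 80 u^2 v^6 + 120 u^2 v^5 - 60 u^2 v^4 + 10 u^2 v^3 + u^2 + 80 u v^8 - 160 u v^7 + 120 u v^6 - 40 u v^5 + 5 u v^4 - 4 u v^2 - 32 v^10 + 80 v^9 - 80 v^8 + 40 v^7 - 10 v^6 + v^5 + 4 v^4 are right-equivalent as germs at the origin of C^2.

Yes.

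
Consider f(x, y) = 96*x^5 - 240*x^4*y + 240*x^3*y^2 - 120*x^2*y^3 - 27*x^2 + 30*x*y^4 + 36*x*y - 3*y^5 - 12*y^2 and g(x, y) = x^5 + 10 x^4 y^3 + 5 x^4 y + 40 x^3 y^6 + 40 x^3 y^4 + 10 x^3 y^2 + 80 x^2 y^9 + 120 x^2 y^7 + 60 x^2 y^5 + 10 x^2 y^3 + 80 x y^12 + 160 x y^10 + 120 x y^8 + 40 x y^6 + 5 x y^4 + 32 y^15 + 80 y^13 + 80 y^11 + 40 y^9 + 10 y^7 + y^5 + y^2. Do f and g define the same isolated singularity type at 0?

The Hessian of f at 0 is [[-54, 36], [36, -24]] with rank 1, so corank 1. A Groebner basis of the Jacobian ideal J(f) in C{x,y} is {y^4, x - 2*y/3}; counting standard monomials gives mu = 4. Corank 1: A-series; mu = 4 gives A_4. The Hessian of g at 0 is [[0, 0], [0, 2]] with rank 1, so corank 1. A Groebner basis of the Jacobian ideal J(g) in C{x,y} is {x^4, y}; counting standard monomials gives mu = 4. Corank 1: A-series; mu = 4 gives A_4. Both have type A_4, hence right-equivalent.

Yes.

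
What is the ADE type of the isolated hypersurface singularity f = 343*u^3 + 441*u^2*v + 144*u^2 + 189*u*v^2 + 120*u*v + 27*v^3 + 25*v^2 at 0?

A_{2}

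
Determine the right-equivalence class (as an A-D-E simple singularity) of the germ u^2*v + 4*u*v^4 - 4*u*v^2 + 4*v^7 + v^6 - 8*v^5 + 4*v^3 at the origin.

D_{7}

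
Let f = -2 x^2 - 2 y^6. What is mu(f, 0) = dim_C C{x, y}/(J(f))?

5

The Hessian of f at 0 has rank 1. Corank 1: A-series; mu = 5 gives A_5.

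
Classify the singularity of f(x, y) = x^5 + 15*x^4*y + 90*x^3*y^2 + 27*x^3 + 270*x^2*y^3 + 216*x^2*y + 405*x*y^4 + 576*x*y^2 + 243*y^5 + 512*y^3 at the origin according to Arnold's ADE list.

The Hessian of f at 0 is [[0, 0], [0, 0]] with rank 0, so corank 2. A Groebner basis of the Jacobian ideal J(f) in C{x,y} is {y^5, x*y^3 + 11*y^4/4, x^2 + 16*x*y/3 + 64*y^2/9}; counting standard monomials gives mu = 8. Corank 2; j^3 = (3*x + 8*y)^3 is a perfect cube, so E-series; the 5-jet and mu = 8 give E_8.

E_{8}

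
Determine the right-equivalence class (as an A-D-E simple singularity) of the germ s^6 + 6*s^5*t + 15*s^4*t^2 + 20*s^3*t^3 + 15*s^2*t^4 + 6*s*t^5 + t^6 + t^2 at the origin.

The Hessian of f at 0 is [[0, 0], [0, 2]] with rank 1, so corank 1. A Groebner basis of the Jacobian ideal J(f) in C{s,t} is {s^5, t}; counting standard monomials gives mu = 5. Corank 1: A-series; mu = 5 gives A_5.

A_5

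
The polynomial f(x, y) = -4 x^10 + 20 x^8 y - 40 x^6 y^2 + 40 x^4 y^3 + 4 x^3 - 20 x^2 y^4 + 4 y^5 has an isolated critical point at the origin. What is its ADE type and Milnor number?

Type E_8, Milnor number mu = 8.

The Hessian of f at 0 is [[0, 0], [0, 0]] with rank 0, so corank 2. A Groebner basis of the Jacobian ideal J(f) in C{x,y} is {y^4, x^2}; counting standard monomials gives mu = 8. Corank 2; j^3 = 4*x^3 is a perfect cube, so E-series; the 5-jet and mu = 8 give E_8.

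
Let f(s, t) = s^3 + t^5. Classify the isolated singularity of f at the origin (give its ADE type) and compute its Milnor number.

The Hessian of f at 0 is [[0, 0], [0, 0]] with rank 0, so corank 2. A Groebner basis of the Jacobian ideal J(f) in C{s,t} is {t^4, s^2}; counting standard monomials gives mu = 8. Corank 2; j^3 = s^3 is a perfect cube, so E-series; the 5-jet and mu = 8 give E_8.

Type E_{8}, Milnor number mu = 8.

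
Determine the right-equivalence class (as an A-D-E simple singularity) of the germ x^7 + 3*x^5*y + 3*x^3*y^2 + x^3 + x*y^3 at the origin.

E_7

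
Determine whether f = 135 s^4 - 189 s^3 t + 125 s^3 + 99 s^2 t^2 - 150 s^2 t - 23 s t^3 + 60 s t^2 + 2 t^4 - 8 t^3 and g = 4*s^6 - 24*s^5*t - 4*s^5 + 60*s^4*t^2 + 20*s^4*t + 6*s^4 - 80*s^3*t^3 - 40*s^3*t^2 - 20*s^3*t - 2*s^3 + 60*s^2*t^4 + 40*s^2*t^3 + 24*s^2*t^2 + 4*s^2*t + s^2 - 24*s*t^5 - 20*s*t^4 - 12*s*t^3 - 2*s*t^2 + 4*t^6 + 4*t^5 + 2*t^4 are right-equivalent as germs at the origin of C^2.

The Hessian of f at 0 is [[0, 0], [0, 0]] with rank 0, so corank 2. A Groebner basis of the Jacobian ideal J(f) in C{s,t} is {390625*s^2/3 - 312500*s*t/3 + t^4 + 125*t^3/9 + 62500*t^2/3, s^3 + 550*s^2/3 - 440*s*t/3 - 2*t^3/45 + 88*t^2/3, s^2*t + 2875*s^2/9 - 2300*s*t/9 - 17*t^3/135 + 460*t^2/9, 1250*s^2/3 + s*t^2 - 1000*s*t/3 - 16*t^3/45 + 200*t^2/3}; counting standard monomials gives mu = 7. Corank 2; j^3 = (5*s - 2*t)^3 is a perfect cube, so E-series; the 4-jet and mu = 7 give E_7. The Hessian of g at 0 is [[2, 0], [0, 0]] with rank 1, so corank 1. A Groebner basis of the Jacobian ideal J(g) in C{s,t} is {s^2, s*t, -s + t^2}; counting standard monomials gives mu = 3. Corank 1: A-series; mu = 3 gives A_3. f is E_7 but g is A_3, hence not right-equivalent.

No.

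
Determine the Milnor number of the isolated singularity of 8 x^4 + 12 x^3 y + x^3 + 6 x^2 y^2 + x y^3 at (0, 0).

7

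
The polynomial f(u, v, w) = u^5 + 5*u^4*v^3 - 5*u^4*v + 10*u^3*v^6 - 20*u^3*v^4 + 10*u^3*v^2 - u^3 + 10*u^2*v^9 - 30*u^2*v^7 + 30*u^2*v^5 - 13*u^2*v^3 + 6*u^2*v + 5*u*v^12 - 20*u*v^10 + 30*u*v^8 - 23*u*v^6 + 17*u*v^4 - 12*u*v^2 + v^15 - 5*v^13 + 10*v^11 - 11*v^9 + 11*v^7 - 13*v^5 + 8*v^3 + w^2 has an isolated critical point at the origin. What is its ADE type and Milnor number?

The Hessian of f at 0 has rank 1. Corank 2; j^3 = -(u - 2*v)^3 is a perfect cube, so E-series; the 5-jet and mu = 8 give E_8.

Type E8, Milnor number mu = 8.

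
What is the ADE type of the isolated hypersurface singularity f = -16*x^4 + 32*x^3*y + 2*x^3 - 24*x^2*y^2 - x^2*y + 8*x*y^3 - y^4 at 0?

D_{5}

The Hessian of f at 0 is [[0, 0], [0, 0]] with rank 0, so corank 2. A Groebner basis of the Jacobian ideal J(f) in C{x,y} is {x*y^2, x*y/8 + y^3, x^2 - x*y/2}; counting standard monomials gives mu = 5. Corank 2; j^3 = x^2*(2*x - y) has shape L^2 M (L != M), so D-series; mu = 5 gives D_5.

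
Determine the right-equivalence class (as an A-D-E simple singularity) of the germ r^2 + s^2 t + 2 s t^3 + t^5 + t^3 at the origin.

The Hessian of f at 0 has rank 1. Corank 2; j^3 = t*(s^2 + t^2) splits into three distinct lines over C (the quadratic factor has nonzero discriminant), so D_4.

D_4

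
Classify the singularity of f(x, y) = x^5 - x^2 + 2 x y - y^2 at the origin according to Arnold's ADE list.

The Hessian of f at 0 has rank 1. Corank 1: A-series; mu = 4 gives A_4.

A4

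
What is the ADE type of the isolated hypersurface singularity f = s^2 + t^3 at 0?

A_{2}

The Hessian of f at 0 has rank 1. Corank 1: A-series; mu = 2 gives A_2.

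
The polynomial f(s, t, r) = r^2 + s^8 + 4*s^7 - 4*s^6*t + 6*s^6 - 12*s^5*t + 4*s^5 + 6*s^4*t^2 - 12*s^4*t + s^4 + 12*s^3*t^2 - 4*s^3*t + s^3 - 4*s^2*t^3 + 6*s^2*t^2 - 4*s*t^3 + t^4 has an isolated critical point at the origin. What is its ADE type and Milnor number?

The Hessian of f at 0 is [[0, 0, 0], [0, 0, 0], [0, 0, 2]] with rank 1, so corank 2. A Groebner basis of the Jacobian ideal J(f) in C{s,t,r} is {t^4, s*t^2 - t^3/3, s^2, r}; counting standard monomials gives mu = 6. Corank 2; j^3 = s^3 is a perfect cube, so E-series; the 4-jet and mu = 6 give E_6.

Type E_6, Milnor number mu = 6.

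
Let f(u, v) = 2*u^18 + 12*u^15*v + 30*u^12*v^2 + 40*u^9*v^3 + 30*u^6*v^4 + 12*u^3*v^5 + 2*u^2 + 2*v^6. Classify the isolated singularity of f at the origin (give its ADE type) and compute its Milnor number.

The Hessian of f at 0 is [[4, 0], [0, 0]] with rank 1, so corank 1. A Groebner basis of the Jacobian ideal J(f) in C{u,v} is {v^5, u}; counting standard monomials gives mu = 5. Corank 1: A-series; mu = 5 gives A_5.

Type A5, Milnor number mu = 5.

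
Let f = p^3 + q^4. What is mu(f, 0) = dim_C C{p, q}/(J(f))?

6

The Hessian of f at 0 has rank 0. Corank 2; j^3 = p^3 is a perfect cube, so E-series; the 4-jet and mu = 6 give E_6.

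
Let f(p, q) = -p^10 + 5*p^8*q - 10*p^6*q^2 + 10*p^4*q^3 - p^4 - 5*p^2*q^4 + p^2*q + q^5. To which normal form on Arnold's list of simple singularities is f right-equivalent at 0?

The Hessian of f at 0 has rank 0. Corank 2; j^3 = p^2*q has shape L^2 M (L != M), so D-series; mu = 6 gives D_6.

D6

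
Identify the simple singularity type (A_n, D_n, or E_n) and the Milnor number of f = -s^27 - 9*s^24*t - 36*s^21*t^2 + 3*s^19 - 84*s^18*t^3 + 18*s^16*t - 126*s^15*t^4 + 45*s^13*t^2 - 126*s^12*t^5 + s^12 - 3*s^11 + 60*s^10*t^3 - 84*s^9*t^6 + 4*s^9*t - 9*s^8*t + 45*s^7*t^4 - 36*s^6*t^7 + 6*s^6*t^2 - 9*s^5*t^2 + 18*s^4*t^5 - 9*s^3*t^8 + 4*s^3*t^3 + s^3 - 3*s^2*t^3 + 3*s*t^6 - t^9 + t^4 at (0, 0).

Type E_{6}, Milnor number mu = 6.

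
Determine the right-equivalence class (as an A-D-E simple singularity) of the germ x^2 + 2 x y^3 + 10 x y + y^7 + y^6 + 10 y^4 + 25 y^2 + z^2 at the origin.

The Hessian of f at 0 has rank 2. Corank 1: A-series; mu = 6 gives A_6.

A6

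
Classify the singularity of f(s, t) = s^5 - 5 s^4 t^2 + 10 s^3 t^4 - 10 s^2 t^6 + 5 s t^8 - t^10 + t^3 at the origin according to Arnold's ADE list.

E_{8}

The Hessian of f at 0 has rank 0. Corank 2; j^3 = t^3 is a perfect cube, so E-series; the 5-jet and mu = 8 give E_8.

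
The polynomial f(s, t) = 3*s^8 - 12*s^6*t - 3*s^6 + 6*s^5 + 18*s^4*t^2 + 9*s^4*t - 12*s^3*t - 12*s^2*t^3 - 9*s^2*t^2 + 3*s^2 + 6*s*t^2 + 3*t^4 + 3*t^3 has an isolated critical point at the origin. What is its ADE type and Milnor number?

Type A2, Milnor number mu = 2.

The Hessian of f at 0 has rank 1. Corank 1: A-series; mu = 2 gives A_2.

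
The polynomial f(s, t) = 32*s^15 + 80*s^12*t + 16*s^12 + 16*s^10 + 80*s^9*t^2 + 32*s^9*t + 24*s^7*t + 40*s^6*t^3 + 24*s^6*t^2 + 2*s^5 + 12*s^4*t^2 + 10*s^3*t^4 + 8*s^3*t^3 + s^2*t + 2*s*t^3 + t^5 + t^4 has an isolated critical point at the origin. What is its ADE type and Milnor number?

Type D_{5}, Milnor number mu = 5.

The Hessian of f at 0 has rank 0. Corank 2; j^3 = s^2*t has shape L^2 M (L != M), so D-series; mu = 5 gives D_5.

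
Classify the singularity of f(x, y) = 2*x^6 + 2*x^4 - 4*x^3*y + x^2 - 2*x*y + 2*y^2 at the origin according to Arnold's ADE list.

A1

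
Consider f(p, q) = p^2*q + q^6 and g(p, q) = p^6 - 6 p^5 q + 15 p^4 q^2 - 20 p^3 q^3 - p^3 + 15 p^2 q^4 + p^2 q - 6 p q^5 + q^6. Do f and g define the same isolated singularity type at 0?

Yes.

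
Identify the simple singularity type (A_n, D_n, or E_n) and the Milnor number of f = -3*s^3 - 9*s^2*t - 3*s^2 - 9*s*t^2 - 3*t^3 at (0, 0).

Type A_2, Milnor number mu = 2.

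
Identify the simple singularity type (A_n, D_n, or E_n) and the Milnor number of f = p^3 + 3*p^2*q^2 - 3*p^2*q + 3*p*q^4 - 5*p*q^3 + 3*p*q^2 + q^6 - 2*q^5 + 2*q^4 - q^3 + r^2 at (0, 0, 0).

Type E7, Milnor number mu = 7.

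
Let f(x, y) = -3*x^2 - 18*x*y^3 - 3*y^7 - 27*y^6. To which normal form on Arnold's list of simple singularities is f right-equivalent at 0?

A_{6}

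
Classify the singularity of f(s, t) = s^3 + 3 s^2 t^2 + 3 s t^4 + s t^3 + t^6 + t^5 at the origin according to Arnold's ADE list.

The Hessian of f at 0 has rank 0. Corank 2; j^3 = s^3 is a perfect cube, so E-series; the 4-jet and mu = 7 give E_7.

E_7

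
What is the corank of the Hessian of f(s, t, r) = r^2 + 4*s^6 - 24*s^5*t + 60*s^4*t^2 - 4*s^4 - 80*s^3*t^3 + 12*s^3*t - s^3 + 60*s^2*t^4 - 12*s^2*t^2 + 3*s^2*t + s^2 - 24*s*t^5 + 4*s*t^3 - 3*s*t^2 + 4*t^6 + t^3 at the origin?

Hessian at 0 has rank 2.

1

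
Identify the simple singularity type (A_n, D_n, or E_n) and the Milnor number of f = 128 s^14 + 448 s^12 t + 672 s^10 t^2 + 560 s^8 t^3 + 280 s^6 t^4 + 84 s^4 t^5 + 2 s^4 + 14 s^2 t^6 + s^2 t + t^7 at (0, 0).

Type D_{8}, Milnor number mu = 8.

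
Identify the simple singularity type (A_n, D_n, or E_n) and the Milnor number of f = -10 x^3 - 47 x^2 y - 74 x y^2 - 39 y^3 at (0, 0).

Type D_4, Milnor number mu = 4.

The Hessian of f at 0 has rank 0. Corank 2; j^3 = -(2*x + 3*y)*(5*x^2 + 16*x*y + 13*y^2) splits into three distinct lines over C (the quadratic factor has nonzero discriminant), so D_4.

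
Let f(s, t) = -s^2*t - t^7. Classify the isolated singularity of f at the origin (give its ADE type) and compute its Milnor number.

The Hessian of f at 0 has rank 0. Corank 2; j^3 = -s^2*t has shape L^2 M (L != M), so D-series; mu = 8 gives D_8.

Type D_{8}, Milnor number mu = 8.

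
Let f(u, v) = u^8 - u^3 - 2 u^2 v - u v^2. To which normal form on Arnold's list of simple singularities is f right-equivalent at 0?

The Hessian of f at 0 is [[0, 0], [0, 0]] with rank 0, so corank 2. A Groebner basis of the Jacobian ideal J(f) in C{u,v} is {u*v/8 + v^7 + v^2/8, u*v^2 + v^3, u^2 + u*v}; counting standard monomials gives mu = 9. Corank 2; j^3 = -u*(u + v)^2 has shape L^2 M (L != M), so D-series; mu = 9 gives D_9.

D_{9}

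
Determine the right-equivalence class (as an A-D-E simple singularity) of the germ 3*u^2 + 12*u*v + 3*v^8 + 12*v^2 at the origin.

A7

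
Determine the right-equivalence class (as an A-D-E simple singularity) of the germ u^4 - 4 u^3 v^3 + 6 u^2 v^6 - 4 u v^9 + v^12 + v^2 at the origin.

A_{3}

The Hessian of f at 0 is [[0, 0], [0, 2]] with rank 1, so corank 1. A Groebner basis of the Jacobian ideal J(f) in C{u,v} is {u^3, v}; counting standard monomials gives mu = 3. Corank 1: A-series; mu = 3 gives A_3.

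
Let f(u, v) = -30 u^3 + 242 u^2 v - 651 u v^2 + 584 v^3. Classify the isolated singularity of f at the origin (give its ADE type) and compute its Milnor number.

Type D_4, Milnor number mu = 4.

The Hessian of f at 0 has rank 0. Corank 2; j^3 = -(3*u - 8*v)*(10*u^2 - 54*u*v + 73*v^2) splits into three distinct lines over C (the quadratic factor has nonzero discriminant), so D_4.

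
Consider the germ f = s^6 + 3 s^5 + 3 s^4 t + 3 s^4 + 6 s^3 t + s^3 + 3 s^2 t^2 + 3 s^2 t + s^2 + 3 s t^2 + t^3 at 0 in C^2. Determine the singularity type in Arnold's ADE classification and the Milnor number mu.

The Hessian of f at 0 has rank 1. Corank 1: A-series; mu = 2 gives A_2.

Type A_{2}, Milnor number mu = 2.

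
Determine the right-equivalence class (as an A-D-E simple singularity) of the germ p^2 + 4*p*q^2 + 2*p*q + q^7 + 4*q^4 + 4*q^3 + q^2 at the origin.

The Hessian of f at 0 has rank 1. Corank 1: A-series; mu = 6 gives A_6.

A_{6}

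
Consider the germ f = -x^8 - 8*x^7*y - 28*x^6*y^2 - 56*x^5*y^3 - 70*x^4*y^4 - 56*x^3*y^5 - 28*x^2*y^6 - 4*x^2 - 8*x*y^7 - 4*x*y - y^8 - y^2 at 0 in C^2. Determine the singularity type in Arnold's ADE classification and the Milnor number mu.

Type A7, Milnor number mu = 7.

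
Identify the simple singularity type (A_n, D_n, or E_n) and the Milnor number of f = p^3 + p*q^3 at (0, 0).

The Hessian of f at 0 is [[0, 0], [0, 0]] with rank 0, so corank 2. A Groebner basis of the Jacobian ideal J(f) in C{p,q} is {p^3, p*q^2, 3*p^2 + q^3}; counting standard monomials gives mu = 7. Corank 2; j^3 = p^3 is a perfect cube, so E-series; the 4-jet and mu = 7 give E_7.

Type E_{7}, Milnor number mu = 7.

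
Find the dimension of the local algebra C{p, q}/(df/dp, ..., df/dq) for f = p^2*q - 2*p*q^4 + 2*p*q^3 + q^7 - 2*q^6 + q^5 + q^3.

4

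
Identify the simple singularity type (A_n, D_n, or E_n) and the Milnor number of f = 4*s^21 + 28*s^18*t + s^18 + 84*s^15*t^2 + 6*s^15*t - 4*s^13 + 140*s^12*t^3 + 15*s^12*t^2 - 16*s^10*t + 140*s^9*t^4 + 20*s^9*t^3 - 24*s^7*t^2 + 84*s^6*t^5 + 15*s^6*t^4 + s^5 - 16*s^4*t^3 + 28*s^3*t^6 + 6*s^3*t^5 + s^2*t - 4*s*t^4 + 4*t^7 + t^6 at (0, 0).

Type D_{7}, Milnor number mu = 7.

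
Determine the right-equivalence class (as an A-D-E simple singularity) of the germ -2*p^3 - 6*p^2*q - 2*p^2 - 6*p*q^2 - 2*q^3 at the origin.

The Hessian of f at 0 has rank 1. Corank 1: A-series; mu = 2 gives A_2.

A2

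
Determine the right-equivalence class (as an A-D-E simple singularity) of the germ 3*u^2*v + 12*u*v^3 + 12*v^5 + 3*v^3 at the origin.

D_{4}

The Hessian of f at 0 has rank 0. Corank 2; j^3 = 3*v*(u^2 + v^2) splits into three distinct lines over C (the quadratic factor has nonzero discriminant), so D_4.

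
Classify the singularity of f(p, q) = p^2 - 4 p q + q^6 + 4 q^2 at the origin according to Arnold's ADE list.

A_5

The Hessian of f at 0 has rank 1. Corank 1: A-series; mu = 5 gives A_5.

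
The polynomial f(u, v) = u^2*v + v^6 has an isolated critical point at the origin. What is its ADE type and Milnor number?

The Hessian of f at 0 is [[0, 0], [0, 0]] with rank 0, so corank 2. A Groebner basis of the Jacobian ideal J(f) in C{u,v} is {u^2/6 + v^5, u^3, u*v}; counting standard monomials gives mu = 7. Corank 2; j^3 = u^2*v has shape L^2 M (L != M), so D-series; mu = 7 gives D_7.

Type D_{7}, Milnor number mu = 7.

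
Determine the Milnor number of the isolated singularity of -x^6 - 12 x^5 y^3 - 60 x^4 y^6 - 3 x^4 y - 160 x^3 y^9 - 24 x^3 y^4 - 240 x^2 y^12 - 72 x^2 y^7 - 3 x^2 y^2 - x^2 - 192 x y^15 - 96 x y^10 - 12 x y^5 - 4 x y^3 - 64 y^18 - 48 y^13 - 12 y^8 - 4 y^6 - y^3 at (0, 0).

2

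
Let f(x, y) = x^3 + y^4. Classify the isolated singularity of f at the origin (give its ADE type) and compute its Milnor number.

Type E6, Milnor number mu = 6.

The Hessian of f at 0 is [[0, 0], [0, 0]] with rank 0, so corank 2. A Groebner basis of the Jacobian ideal J(f) in C{x,y} is {y^3, x^2}; counting standard monomials gives mu = 6. Corank 2; j^3 = x^3 is a perfect cube, so E-series; the 4-jet and mu = 6 give E_6.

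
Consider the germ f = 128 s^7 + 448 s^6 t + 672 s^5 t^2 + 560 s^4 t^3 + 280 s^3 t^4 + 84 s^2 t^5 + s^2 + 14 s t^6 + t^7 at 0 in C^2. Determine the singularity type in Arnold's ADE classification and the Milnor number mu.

The Hessian of f at 0 has rank 1. Corank 1: A-series; mu = 6 gives A_6.

Type A6, Milnor number mu = 6.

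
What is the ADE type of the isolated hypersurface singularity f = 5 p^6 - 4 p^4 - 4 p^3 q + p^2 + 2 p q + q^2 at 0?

The Hessian of f at 0 has rank 1. Corank 1: A-series; mu = 5 gives A_5.

A_{5}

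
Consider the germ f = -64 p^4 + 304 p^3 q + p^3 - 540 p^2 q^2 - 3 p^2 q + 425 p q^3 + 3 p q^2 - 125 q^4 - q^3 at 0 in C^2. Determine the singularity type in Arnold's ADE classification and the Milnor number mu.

Type E_7, Milnor number mu = 7.

The Hessian of f at 0 has rank 0. Corank 2; j^3 = (p - q)^3 is a perfect cube, so E-series; the 4-jet and mu = 7 give E_7.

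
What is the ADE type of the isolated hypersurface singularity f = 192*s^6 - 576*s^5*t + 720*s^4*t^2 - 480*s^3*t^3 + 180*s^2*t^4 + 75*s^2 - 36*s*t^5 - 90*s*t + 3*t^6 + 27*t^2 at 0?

The Hessian of f at 0 has rank 1. Corank 1: A-series; mu = 5 gives A_5.

A_{5}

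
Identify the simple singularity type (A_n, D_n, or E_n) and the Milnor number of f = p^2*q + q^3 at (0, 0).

Type D_4, Milnor number mu = 4.

The Hessian of f at 0 has rank 0. Corank 2; j^3 = q*(p^2 + q^2) splits into three distinct lines over C (the quadratic factor has nonzero discriminant), so D_4.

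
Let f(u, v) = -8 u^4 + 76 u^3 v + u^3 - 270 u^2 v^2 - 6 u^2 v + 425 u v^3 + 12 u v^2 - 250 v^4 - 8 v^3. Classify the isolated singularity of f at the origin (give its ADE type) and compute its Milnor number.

The Hessian of f at 0 is [[0, 0], [0, 0]] with rank 0, so corank 2. A Groebner basis of the Jacobian ideal J(f) in C{u,v} is {3*u^2/4 - 3*u*v + v^4 + v^3/4 + 3*v^2, u^3 - 27*u^2/2 + 54*u*v - 25*v^3/2 - 54*v^2, u^2*v - 17*u^2/4 + 17*u*v - 65*v^3/12 - 17*v^2, -u^2 + u*v^2 + 4*u*v - 7*v^3/3 - 4*v^2}; counting standard monomials gives mu = 7. Corank 2; j^3 = (u - 2*v)^3 is a perfect cube, so E-series; the 4-jet and mu = 7 give E_7.

Type E7, Milnor number mu = 7.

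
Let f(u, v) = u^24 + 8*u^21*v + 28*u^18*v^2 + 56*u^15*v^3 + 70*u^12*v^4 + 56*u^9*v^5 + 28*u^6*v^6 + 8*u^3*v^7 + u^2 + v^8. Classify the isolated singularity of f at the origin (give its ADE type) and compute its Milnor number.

Type A_{7}, Milnor number mu = 7.

The Hessian of f at 0 is [[2, 0], [0, 0]] with rank 1, so corank 1. A Groebner basis of the Jacobian ideal J(f) in C{u,v} is {v^7, u}; counting standard monomials gives mu = 7. Corank 1: A-series; mu = 7 gives A_7.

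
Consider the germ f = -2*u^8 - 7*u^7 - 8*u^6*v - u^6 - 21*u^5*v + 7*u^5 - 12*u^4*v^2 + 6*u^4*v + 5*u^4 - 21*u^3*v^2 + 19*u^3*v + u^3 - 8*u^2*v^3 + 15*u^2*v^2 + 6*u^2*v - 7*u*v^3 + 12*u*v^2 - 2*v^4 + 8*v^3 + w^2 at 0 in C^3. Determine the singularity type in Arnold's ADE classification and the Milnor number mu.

Type E7, Milnor number mu = 7.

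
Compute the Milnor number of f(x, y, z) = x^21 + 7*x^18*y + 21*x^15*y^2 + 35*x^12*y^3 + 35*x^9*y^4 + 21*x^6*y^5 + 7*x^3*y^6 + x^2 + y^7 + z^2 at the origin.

6

The Hessian of f at 0 is [[2, 0, 0], [0, 0, 0], [0, 0, 2]] with rank 2, so corank 1. A Groebner basis of the Jacobian ideal J(f) in C{x,y,z} is {y^6, x, z}; counting standard monomials gives mu = 6. Corank 1: A-series; mu = 6 gives A_6.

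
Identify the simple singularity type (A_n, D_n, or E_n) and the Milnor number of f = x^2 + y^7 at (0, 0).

Type A_6, Milnor number mu = 6.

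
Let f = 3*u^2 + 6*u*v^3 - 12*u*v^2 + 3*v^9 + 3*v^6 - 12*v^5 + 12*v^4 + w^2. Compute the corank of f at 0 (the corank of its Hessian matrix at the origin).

Hessian at 0 has rank 2.

1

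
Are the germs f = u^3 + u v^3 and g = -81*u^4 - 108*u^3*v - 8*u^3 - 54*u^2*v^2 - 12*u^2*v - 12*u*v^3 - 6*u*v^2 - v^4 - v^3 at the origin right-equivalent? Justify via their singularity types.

No.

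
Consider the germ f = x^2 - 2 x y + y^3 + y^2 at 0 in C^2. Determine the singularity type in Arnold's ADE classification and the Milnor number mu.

The Hessian of f at 0 has rank 1. Corank 1: A-series; mu = 2 gives A_2.

Type A_{2}, Milnor number mu = 2.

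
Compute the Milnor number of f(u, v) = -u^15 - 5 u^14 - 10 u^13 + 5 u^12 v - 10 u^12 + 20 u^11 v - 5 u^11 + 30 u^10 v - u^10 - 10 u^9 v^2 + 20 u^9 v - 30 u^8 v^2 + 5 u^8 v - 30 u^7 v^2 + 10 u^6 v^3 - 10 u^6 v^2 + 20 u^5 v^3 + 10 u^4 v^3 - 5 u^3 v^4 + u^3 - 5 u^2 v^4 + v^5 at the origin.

The Hessian of f at 0 has rank 0. Corank 2; j^3 = u^3 is a perfect cube, so E-series; the 5-jet and mu = 8 give E_8.

8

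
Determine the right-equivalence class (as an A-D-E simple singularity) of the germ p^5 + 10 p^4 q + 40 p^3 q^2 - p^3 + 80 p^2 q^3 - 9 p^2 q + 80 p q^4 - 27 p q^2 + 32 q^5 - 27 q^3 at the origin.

The Hessian of f at 0 has rank 0. Corank 2; j^3 = -(p + 3*q)^3 is a perfect cube, so E-series; the 5-jet and mu = 8 give E_8.

E8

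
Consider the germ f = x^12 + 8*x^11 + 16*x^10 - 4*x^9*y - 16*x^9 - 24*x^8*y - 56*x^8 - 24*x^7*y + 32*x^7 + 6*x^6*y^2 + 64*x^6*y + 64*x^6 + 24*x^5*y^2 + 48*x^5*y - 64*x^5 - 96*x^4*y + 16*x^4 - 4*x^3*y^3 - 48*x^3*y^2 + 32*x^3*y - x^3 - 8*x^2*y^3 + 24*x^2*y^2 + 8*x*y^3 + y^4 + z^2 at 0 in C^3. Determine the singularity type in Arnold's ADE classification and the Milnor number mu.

The Hessian of f at 0 has rank 1. Corank 2; j^3 = -x^3 is a perfect cube, so E-series; the 4-jet and mu = 6 give E_6.

Type E_{6}, Milnor number mu = 6.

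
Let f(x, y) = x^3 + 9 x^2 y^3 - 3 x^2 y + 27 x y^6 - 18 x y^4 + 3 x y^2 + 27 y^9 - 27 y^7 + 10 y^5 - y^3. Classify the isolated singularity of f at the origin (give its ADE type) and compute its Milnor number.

The Hessian of f at 0 has rank 0. Corank 2; j^3 = (x - y)^3 is a perfect cube, so E-series; the 5-jet and mu = 8 give E_8.

Type E_8, Milnor number mu = 8.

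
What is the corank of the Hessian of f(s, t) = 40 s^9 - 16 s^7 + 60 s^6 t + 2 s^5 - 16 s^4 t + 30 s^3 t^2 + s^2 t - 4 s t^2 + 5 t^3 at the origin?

Hessian at 0 has rank 0.

2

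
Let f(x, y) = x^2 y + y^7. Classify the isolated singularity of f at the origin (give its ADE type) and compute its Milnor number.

The Hessian of f at 0 has rank 0. Corank 2; j^3 = x^2*y has shape L^2 M (L != M), so D-series; mu = 8 gives D_8.

Type D8, Milnor number mu = 8.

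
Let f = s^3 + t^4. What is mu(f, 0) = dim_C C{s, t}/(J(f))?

6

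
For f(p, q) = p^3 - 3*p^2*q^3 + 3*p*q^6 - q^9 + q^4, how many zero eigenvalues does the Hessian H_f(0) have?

2

Hessian at 0 has rank 0.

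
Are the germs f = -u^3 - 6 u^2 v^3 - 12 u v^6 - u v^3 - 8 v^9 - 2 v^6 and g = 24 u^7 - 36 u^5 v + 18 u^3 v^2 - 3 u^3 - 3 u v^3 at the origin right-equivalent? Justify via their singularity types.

The Hessian of f at 0 has rank 0. Corank 2; j^3 = -u^3 is a perfect cube, so E-series; the 4-jet and mu = 7 give E_7. The Hessian of g at 0 has rank 0. Corank 2; j^3 = -3*u^3 is a perfect cube, so E-series; the 4-jet and mu = 7 give E_7. Both have type E_7, hence right-equivalent.

Yes.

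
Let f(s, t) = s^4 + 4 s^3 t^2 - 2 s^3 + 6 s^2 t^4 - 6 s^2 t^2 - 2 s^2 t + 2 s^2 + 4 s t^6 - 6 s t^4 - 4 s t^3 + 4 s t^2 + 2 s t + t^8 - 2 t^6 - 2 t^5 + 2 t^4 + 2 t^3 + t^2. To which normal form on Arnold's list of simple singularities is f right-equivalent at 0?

The Hessian of f at 0 has rank 2. Corank 0: nondegenerate Morse point, so A_1.

A1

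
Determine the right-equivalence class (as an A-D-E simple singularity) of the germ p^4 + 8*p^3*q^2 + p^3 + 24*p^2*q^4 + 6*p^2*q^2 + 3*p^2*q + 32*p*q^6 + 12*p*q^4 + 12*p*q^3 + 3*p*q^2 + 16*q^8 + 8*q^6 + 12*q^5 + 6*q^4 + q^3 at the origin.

E6

The Hessian of f at 0 is [[0, 0], [0, 0]] with rank 0, so corank 2. A Groebner basis of the Jacobian ideal J(f) in C{p,q} is {p^3, p^2*q + p^2/4 + p*q/2 + q^2/4, -p^2/2 + p*q^2 - p*q - q^2/2, 3*p^2/4 + 3*p*q/2 + q^3 + 3*q^2/4}; counting standard monomials gives mu = 6. Corank 2; j^3 = (p + q)^3 is a perfect cube, so E-series; the 4-jet and mu = 6 give E_6.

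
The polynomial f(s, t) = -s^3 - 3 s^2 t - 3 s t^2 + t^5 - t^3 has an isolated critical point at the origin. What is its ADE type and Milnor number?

Type E_{8}, Milnor number mu = 8.

The Hessian of f at 0 has rank 0. Corank 2; j^3 = -(s + t)^3 is a perfect cube, so E-series; the 5-jet and mu = 8 give E_8.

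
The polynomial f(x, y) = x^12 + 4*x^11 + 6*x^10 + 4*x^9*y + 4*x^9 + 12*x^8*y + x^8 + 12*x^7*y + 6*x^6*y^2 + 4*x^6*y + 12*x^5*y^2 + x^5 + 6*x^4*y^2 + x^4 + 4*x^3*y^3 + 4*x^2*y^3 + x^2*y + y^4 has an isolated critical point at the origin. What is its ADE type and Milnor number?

Type D_{5}, Milnor number mu = 5.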